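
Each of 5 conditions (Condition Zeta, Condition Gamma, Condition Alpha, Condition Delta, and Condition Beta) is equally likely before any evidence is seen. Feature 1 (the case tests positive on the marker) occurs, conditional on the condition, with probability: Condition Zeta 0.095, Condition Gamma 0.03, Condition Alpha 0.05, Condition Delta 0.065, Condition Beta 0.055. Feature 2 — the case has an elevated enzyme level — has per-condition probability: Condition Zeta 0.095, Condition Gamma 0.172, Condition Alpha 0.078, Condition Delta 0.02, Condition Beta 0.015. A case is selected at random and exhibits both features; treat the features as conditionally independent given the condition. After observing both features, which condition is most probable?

Condition Zeta

With a uniform prior (1/5 each), posterior ∝ likelihood:
  Condition Zeta: 0.095 × 0.095 = 0.009025
  Condition Gamma: 0.03 × 0.172 = 0.00516
  Condition Alpha: 0.05 × 0.078 = 0.0039
  Condition Delta: 0.065 × 0.02 = 0.0013
  Condition Beta: 0.055 × 0.015 = 0.000825
Total = 0.02021.
Largest term belongs to Condition Zeta, so Condition Zeta is most probable.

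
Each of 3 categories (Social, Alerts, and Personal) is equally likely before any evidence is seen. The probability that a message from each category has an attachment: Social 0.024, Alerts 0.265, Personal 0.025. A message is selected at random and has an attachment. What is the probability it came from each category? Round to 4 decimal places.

Social 0.0764, Alerts 0.8439, Personal 0.0796

Since the prior is uniform, the posterior is proportional to the likelihood:
  Social: 0.024
  Alerts: 0.265
  Personal: 0.025
Total = 0.314.
P(Social | attachment) = 0.024/0.314 ≈ 0.0764
P(Alerts | attachment) = 0.265/0.314 ≈ 0.8439
P(Personal | attachment) = 0.025/0.314 ≈ 0.0796
(Check: 0.0764+0.8439+0.0796 = 0.9999.)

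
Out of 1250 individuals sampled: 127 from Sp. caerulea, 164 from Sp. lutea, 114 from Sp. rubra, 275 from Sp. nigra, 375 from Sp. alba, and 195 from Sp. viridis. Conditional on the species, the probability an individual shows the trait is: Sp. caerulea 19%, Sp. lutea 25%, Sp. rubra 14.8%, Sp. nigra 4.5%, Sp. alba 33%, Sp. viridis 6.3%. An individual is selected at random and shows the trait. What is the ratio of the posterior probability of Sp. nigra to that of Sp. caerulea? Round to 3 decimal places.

0.513

Unnormalized posteriors (prior × likelihood):
  Sp. caerulea: 0.1016 × 0.19 = 0.019304
  Sp. lutea: 0.1312 × 0.25 = 0.0328
  Sp. rubra: 0.0912 × 0.148 = 0.0134976
  Sp. nigra: 0.22 × 0.045 = 0.0099
  Sp. alba: 0.3 × 0.33 = 0.099
  Sp. viridis: 0.156 × 0.063 = 0.009828
Total = 0.1843296.
The ratio is 0.0099 / 0.019304 (the normalizer cancels) = 0.513.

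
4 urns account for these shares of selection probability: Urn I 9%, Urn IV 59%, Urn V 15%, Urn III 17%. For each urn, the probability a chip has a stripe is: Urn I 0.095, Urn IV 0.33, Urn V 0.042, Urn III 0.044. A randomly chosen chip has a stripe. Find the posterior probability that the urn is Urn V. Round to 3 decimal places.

0.029

By Bayes' rule, posterior ∝ prior × likelihood:
  Urn I: 0.09 × 0.095 = 0.00855
  Urn IV: 0.59 × 0.33 = 0.1947
  Urn V: 0.15 × 0.042 = 0.0063
  Urn III: 0.17 × 0.044 = 0.00748
Normalizing constant = 0.21703.
P(Urn V | evidence) = 0.0063 / 0.21703 ≈ 0.029.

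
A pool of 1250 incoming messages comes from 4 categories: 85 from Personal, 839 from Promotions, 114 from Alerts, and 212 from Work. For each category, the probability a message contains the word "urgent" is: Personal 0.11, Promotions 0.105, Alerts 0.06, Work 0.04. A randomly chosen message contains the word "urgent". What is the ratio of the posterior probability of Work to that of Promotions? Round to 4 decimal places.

0.0963

Unnormalized posteriors (prior × likelihood):
  Personal: 0.068 × 0.11 = 0.00748
  Promotions: 0.6712 × 0.105 = 0.070476
  Alerts: 0.0912 × 0.06 = 0.005472
  Work: 0.1696 × 0.04 = 0.006784
Sum = 0.090212.
The ratio is 0.006784 / 0.070476 (the normalizer cancels) = 0.0963.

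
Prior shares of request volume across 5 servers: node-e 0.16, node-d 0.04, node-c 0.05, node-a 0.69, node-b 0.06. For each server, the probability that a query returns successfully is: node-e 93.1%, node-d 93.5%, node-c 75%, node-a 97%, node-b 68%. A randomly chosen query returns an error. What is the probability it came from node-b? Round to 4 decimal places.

0.2907

Taking complements, P(error | each) = node-e 0.069, node-d 0.065, node-c 0.25, node-a 0.03, node-b 0.32.
Unnormalized posteriors (prior × likelihood):
  node-e: 0.16 × 0.069 = 0.01104
  node-d: 0.04 × 0.065 = 0.0026
  node-c: 0.05 × 0.25 = 0.0125
  node-a: 0.69 × 0.03 = 0.0207
  node-b: 0.06 × 0.32 = 0.0192
Total = 0.06604.
P(node-b | evidence) = 0.0192 / 0.06604 ≈ 0.2907.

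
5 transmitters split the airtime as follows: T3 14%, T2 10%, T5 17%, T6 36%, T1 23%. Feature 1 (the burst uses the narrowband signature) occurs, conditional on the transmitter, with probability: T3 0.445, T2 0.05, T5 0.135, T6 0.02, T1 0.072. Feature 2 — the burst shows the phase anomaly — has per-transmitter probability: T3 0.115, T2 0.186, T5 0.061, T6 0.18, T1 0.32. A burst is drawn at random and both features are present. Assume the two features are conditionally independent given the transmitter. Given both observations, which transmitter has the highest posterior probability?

By Bayes' rule, posterior ∝ prior × likelihood:
  T3: 0.14 × 0.445 × 0.115 = 0.0071645
  T2: 0.1 × 0.05 × 0.186 = 0.00093
  T5: 0.17 × 0.135 × 0.061 = 0.00139995
  T6: 0.36 × 0.02 × 0.18 = 0.001296
  T1: 0.23 × 0.072 × 0.32 = 0.0052992
Normalizing constant = 0.01608965.
Largest term belongs to T3, so T3 is most probable.

T3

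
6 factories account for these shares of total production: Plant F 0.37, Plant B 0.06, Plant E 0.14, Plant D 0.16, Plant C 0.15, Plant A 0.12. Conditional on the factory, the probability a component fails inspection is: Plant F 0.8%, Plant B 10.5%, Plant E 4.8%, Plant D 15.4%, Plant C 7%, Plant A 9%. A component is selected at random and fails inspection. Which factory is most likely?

Plant D

Compute prior × likelihood for every hypothesis:
  Plant F: 0.37 × 0.008 = 0.00296
  Plant B: 0.06 × 0.105 = 0.0063
  Plant E: 0.14 × 0.048 = 0.00672
  Plant D: 0.16 × 0.154 = 0.02464
  Plant C: 0.15 × 0.07 = 0.0105
  Plant A: 0.12 × 0.09 = 0.0108
Normalizing constant = 0.06192.
Largest term belongs to Plant D, so Plant D is most probable.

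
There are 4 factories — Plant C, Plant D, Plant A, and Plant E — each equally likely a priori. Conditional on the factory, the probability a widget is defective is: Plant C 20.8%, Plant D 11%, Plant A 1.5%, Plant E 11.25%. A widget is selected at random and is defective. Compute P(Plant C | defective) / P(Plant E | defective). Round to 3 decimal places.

With a uniform prior (1/4 each), posterior ∝ likelihood:
  Plant C: 0.208
  Plant D: 0.11
  Plant A: 0.015
  Plant E: 0.1125
Total = 0.4455.
The ratio is 0.208 / 0.1125 (the normalizer cancels) = 1.849.

1.849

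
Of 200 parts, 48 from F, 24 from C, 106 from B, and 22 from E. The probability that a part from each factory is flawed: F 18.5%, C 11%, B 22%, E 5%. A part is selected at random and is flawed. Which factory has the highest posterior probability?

B

Prior × likelihood for each hypothesis:
  F: 0.24 × 0.185 = 0.0444
  C: 0.12 × 0.11 = 0.0132
  B: 0.53 × 0.22 = 0.1166
  E: 0.11 × 0.05 = 0.0055
Normalizing constant = 0.1797.
Largest term belongs to B, so B is most probable.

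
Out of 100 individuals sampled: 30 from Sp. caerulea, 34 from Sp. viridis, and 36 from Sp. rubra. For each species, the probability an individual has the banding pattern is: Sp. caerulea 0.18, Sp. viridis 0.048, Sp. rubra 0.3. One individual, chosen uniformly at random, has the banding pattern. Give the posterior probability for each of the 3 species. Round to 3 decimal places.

By Bayes' rule, posterior ∝ prior × likelihood:
  Sp. caerulea: 0.3 × 0.18 = 0.054
  Sp. viridis: 0.34 × 0.048 = 0.01632
  Sp. rubra: 0.36 × 0.3 = 0.108
Normalizing constant = 0.17832.
P(Sp. caerulea | banded) = 0.054/0.17832 ≈ 0.303
P(Sp. viridis | banded) = 0.01632/0.17832 ≈ 0.092
P(Sp. rubra | banded) = 0.108/0.17832 ≈ 0.606
(Check: 0.303+0.092+0.606 = 1.001.)

Sp. caerulea 0.303, Sp. viridis 0.092, Sp. rubra 0.606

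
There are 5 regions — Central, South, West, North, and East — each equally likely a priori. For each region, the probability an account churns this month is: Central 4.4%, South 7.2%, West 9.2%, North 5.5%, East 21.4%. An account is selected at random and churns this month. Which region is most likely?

With a uniform prior (1/5 each), posterior ∝ likelihood:
  Central: 0.044
  South: 0.072
  West: 0.092
  North: 0.055
  East: 0.214
Normalizing constant = 0.477.
Largest term belongs to East, so East is most probable.

East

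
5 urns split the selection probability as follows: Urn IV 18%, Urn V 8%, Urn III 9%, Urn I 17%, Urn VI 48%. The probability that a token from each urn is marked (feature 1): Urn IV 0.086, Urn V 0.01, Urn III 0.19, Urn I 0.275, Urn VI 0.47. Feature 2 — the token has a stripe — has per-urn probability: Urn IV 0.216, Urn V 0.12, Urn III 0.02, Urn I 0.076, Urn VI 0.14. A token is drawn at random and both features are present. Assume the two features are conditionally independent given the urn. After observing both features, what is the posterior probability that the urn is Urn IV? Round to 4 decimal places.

Compute prior × likelihood for every hypothesis:
  Urn IV: 0.18 × 0.086 × 0.216 = 0.00334368
  Urn V: 0.08 × 0.01 × 0.12 = 0.000096
  Urn III: 0.09 × 0.19 × 0.02 = 0.000342
  Urn I: 0.17 × 0.275 × 0.076 = 0.003553
  Urn VI: 0.48 × 0.47 × 0.14 = 0.031584
Sum = 0.03891868.
P(Urn IV | evidence) = 0.00334368 / 0.03891868 ≈ 0.0859.

0.0859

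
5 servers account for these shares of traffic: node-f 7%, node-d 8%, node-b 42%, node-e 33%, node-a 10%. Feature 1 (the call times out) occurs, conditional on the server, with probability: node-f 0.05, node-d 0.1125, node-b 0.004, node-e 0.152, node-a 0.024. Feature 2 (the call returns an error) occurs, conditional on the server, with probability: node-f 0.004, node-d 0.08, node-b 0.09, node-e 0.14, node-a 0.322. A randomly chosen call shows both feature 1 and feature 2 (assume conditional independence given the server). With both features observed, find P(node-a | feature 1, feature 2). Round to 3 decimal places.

Compute prior × likelihood for every hypothesis:
  node-f: 0.07 × 0.05 × 0.004 = 0.000014
  node-d: 0.08 × 0.1125 × 0.08 = 0.00072
  node-b: 0.42 × 0.004 × 0.09 = 0.0001512
  node-e: 0.33 × 0.152 × 0.14 = 0.0070224
  node-a: 0.1 × 0.024 × 0.322 = 0.0007728
Normalizing constant = 0.0086804.
P(node-a | evidence) = 0.0007728 / 0.0086804 ≈ 0.089.

0.089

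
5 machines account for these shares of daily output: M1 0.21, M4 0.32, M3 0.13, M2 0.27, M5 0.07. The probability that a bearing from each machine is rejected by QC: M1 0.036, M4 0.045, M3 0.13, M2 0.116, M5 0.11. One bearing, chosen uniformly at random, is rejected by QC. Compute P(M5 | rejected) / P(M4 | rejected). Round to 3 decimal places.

0.535

Compute prior × likelihood for every hypothesis:
  M1: 0.21 × 0.036 = 0.00756
  M4: 0.32 × 0.045 = 0.0144
  M3: 0.13 × 0.13 = 0.0169
  M2: 0.27 × 0.116 = 0.03132
  M5: 0.07 × 0.11 = 0.0077
Total = 0.07788.
The ratio is 0.0077 / 0.0144 (the normalizer cancels) = 0.535.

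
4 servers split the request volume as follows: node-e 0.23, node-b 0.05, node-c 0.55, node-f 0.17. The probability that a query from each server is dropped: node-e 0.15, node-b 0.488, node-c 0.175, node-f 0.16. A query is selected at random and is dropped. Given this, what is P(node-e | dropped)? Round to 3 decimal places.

0.189

Prior × likelihood for each hypothesis:
  node-e: 0.23 × 0.15 = 0.0345
  node-b: 0.05 × 0.488 = 0.0244
  node-c: 0.55 × 0.175 = 0.09625
  node-f: 0.17 × 0.16 = 0.0272
Total = 0.18235.
P(node-e | evidence) = 0.0345 / 0.18235 ≈ 0.189.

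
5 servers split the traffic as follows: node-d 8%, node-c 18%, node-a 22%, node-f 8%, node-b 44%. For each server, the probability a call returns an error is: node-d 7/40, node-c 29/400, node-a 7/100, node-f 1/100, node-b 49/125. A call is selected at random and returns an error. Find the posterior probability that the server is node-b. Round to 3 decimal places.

Compute prior × likelihood for every hypothesis:
  node-d: 0.08 × 0.175 = 0.014
  node-c: 0.18 × 0.0725 = 0.01305
  node-a: 0.22 × 0.07 = 0.0154
  node-f: 0.08 × 0.01 = 0.0008
  node-b: 0.44 × 0.392 = 0.17248
Total = 0.21573.
P(node-b | evidence) = 0.17248 / 0.21573 ≈ 0.800.

0.800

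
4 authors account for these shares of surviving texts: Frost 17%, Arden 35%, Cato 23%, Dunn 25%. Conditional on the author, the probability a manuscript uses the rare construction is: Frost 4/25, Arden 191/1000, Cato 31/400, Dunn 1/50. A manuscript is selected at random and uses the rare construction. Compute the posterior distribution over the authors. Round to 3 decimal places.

Frost 0.233, Arden 0.572, Cato 0.153, Dunn 0.043

Compute prior × likelihood for every hypothesis:
  Frost: 0.17 × 0.16 = 0.0272
  Arden: 0.35 × 0.191 = 0.06685
  Cato: 0.23 × 0.0775 = 0.017825
  Dunn: 0.25 × 0.02 = 0.005
Sum = 0.116875.
P(Frost | rare-form) = 0.0272/0.116875 ≈ 0.233
P(Arden | rare-form) = 0.06685/0.116875 ≈ 0.572
P(Cato | rare-form) = 0.017825/0.116875 ≈ 0.153
P(Dunn | rare-form) = 0.005/0.116875 ≈ 0.043
(Check: 0.233+0.572+0.153+0.043 = 1.001.)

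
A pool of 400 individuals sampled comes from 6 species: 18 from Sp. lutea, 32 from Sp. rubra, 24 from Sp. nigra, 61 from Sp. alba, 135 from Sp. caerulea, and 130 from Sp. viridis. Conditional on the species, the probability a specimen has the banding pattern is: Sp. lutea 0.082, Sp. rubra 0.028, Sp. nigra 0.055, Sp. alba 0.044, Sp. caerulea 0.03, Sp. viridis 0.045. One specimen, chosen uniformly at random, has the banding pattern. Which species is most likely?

Sp. viridis

Prior × likelihood for each hypothesis:
  Sp. lutea: 0.045 × 0.082 = 0.00369
  Sp. rubra: 0.08 × 0.028 = 0.00224
  Sp. nigra: 0.06 × 0.055 = 0.0033
  Sp. alba: 0.1525 × 0.044 = 0.00671
  Sp. caerulea: 0.3375 × 0.03 = 0.010125
  Sp. viridis: 0.325 × 0.045 = 0.014625
Normalizing constant = 0.04069.
Largest term belongs to Sp. viridis, so Sp. viridis is most probable.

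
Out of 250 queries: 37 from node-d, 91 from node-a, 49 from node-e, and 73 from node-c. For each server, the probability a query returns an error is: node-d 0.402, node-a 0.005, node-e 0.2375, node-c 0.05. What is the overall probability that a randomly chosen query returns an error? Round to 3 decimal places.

Prior × likelihood for each hypothesis:
  node-d: 0.148 × 0.402 = 0.059496
  node-a: 0.364 × 0.005 = 0.00182
  node-e: 0.196 × 0.2375 = 0.04655
  node-c: 0.292 × 0.05 = 0.0146
P(error) = 0.059496 + 0.00182 + 0.04655 + 0.0146 = 0.122466 → 0.122.

0.122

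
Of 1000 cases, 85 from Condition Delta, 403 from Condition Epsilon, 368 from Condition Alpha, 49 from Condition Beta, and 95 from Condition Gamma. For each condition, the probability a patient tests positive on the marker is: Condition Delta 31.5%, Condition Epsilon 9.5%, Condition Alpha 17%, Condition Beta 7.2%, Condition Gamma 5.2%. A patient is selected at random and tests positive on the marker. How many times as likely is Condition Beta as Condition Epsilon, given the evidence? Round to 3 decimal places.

Prior × likelihood for each hypothesis:
  Condition Delta: 0.085 × 0.315 = 0.026775
  Condition Epsilon: 0.403 × 0.095 = 0.038285
  Condition Alpha: 0.368 × 0.17 = 0.06256
  Condition Beta: 0.049 × 0.072 = 0.003528
  Condition Gamma: 0.095 × 0.052 = 0.00494
Total = 0.136088.
The ratio is 0.003528 / 0.038285 (the normalizer cancels) = 0.092.

0.092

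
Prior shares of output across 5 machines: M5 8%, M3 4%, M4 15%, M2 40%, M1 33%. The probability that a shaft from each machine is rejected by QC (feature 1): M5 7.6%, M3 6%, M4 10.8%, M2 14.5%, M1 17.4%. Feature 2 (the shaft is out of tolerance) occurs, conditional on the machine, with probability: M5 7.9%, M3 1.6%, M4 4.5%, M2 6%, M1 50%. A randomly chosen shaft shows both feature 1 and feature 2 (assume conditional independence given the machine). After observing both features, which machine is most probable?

By Bayes' rule, posterior ∝ prior × likelihood:
  M5: 0.08 × 0.076 × 0.079 = 0.00048032
  M3: 0.04 × 0.06 × 0.016 = 0.0000384
  M4: 0.15 × 0.108 × 0.045 = 0.000729
  M2: 0.4 × 0.145 × 0.06 = 0.00348
  M1: 0.33 × 0.174 × 0.5 = 0.02871
Sum = 0.03343772.
Largest term belongs to M1, so M1 is most probable.

M1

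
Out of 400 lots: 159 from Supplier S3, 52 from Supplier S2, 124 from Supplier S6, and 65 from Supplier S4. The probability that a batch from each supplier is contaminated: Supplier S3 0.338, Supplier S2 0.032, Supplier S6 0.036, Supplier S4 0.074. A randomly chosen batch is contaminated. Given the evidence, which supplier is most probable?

Supplier S3

Compute prior × likelihood for every hypothesis:
  Supplier S3: 0.3975 × 0.338 = 0.134355
  Supplier S2: 0.13 × 0.032 = 0.00416
  Supplier S6: 0.31 × 0.036 = 0.01116
  Supplier S4: 0.1625 × 0.074 = 0.012025
Normalizing constant = 0.1617.
Largest term belongs to Supplier S3, so Supplier S3 is most probable.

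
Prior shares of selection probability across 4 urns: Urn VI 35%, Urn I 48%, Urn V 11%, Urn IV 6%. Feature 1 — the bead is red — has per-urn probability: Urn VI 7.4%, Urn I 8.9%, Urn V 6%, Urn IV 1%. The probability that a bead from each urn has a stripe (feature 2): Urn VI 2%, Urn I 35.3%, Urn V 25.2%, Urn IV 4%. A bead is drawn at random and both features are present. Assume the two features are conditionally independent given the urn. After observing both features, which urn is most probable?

Urn I

By Bayes' rule, posterior ∝ prior × likelihood:
  Urn VI: 0.35 × 0.074 × 0.02 = 0.000518
  Urn I: 0.48 × 0.089 × 0.353 = 0.01508016
  Urn V: 0.11 × 0.06 × 0.252 = 0.0016632
  Urn IV: 0.06 × 0.01 × 0.04 = 0.000024
Total = 0.01728536.
Largest term belongs to Urn I, so Urn I is most probable.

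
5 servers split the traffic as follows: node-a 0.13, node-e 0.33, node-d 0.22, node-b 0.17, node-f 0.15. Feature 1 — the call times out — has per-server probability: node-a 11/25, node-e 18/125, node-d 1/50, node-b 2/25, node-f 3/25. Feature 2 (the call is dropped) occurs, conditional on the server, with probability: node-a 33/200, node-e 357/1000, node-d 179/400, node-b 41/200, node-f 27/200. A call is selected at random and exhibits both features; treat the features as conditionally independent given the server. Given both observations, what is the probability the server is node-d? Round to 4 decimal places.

0.0586

Unnormalized posteriors (prior × likelihood):
  node-a: 0.13 × 0.44 × 0.165 = 0.009438
  node-e: 0.33 × 0.144 × 0.357 = 0.01696464
  node-d: 0.22 × 0.02 × 0.4475 = 0.001969
  node-b: 0.17 × 0.08 × 0.205 = 0.002788
  node-f: 0.15 × 0.12 × 0.135 = 0.00243
Sum = 0.03358964.
P(node-d | evidence) = 0.001969 / 0.03358964 ≈ 0.0586.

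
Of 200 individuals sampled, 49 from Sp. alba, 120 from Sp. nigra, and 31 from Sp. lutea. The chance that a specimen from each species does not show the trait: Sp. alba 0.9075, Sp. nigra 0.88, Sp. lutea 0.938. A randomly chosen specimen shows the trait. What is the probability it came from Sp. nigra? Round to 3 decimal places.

0.690

Taking complements, P(trait | each) = Sp. alba 0.0925, Sp. nigra 0.12, Sp. lutea 0.062.
Compute prior × likelihood for every hypothesis:
  Sp. alba: 0.245 × 0.0925 = 0.0226625
  Sp. nigra: 0.6 × 0.12 = 0.072
  Sp. lutea: 0.155 × 0.062 = 0.00961
Sum = 0.1042725.
P(Sp. nigra | evidence) = 0.072 / 0.1042725 ≈ 0.690.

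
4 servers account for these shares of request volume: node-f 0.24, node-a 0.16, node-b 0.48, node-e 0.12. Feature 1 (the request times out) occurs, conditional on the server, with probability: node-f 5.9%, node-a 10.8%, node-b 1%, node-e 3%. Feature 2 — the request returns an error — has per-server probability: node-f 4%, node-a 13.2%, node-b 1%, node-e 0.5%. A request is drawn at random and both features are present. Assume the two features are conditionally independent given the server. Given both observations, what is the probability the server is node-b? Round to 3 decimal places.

Unnormalized posteriors (prior × likelihood):
  node-f: 0.24 × 0.059 × 0.04 = 0.0005664
  node-a: 0.16 × 0.108 × 0.132 = 0.00228096
  node-b: 0.48 × 0.01 × 0.01 = 0.000048
  node-e: 0.12 × 0.03 × 0.005 = 0.000018
Total = 0.00291336.
P(node-b | evidence) = 0.000048 / 0.00291336 ≈ 0.016.

0.016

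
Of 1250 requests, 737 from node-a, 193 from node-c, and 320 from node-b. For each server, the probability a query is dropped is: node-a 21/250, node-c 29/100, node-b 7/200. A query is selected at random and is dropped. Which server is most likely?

node-a

Unnormalized posteriors (prior × likelihood):
  node-a: 0.5896 × 0.084 = 0.0495264
  node-c: 0.1544 × 0.29 = 0.044776
  node-b: 0.256 × 0.035 = 0.00896
Normalizing constant = 0.1032624.
Largest term belongs to node-a, so node-a is most probable.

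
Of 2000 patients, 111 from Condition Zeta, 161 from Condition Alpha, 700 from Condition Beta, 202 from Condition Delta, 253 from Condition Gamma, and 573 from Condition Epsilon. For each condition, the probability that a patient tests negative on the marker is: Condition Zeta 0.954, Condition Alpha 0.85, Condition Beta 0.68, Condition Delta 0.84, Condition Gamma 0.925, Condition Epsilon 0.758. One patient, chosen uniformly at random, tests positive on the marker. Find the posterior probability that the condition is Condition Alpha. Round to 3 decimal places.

Taking complements, P(marker-positive | each) = Condition Zeta 0.046, Condition Alpha 0.15, Condition Beta 0.32, Condition Delta 0.16, Condition Gamma 0.075, Condition Epsilon 0.242.
By Bayes' rule, posterior ∝ prior × likelihood:
  Condition Zeta: 0.0555 × 0.046 = 0.002553
  Condition Alpha: 0.0805 × 0.15 = 0.012075
  Condition Beta: 0.35 × 0.32 = 0.112
  Condition Delta: 0.101 × 0.16 = 0.01616
  Condition Gamma: 0.1265 × 0.075 = 0.0094875
  Condition Epsilon: 0.2865 × 0.242 = 0.069333
Normalizing constant = 0.2216085.
P(Condition Alpha | evidence) = 0.012075 / 0.2216085 ≈ 0.054.

0.054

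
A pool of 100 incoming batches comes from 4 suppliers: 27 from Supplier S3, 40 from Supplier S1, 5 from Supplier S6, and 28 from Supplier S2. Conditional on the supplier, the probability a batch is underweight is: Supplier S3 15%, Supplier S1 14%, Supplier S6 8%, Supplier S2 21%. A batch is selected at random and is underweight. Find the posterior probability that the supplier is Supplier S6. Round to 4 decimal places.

Unnormalized posteriors (prior × likelihood):
  Supplier S3: 0.27 × 0.15 = 0.0405
  Supplier S1: 0.4 × 0.14 = 0.056
  Supplier S6: 0.05 × 0.08 = 0.004
  Supplier S2: 0.28 × 0.21 = 0.0588
Total = 0.1593.
P(Supplier S6 | evidence) = 0.004 / 0.1593 ≈ 0.0251.

0.0251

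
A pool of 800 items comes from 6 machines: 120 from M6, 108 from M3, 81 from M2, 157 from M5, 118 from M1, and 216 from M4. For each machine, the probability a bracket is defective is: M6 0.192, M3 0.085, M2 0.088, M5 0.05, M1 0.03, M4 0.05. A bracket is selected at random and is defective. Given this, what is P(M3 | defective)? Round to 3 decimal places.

0.149

By Bayes' rule, posterior ∝ prior × likelihood:
  M6: 0.15 × 0.192 = 0.0288
  M3: 0.135 × 0.085 = 0.011475
  M2: 0.10125 × 0.088 = 0.00891
  M5: 0.19625 × 0.05 = 0.0098125
  M1: 0.1475 × 0.03 = 0.004425
  M4: 0.27 × 0.05 = 0.0135
Normalizing constant = 0.0769225.
P(M3 | evidence) = 0.011475 / 0.0769225 ≈ 0.149.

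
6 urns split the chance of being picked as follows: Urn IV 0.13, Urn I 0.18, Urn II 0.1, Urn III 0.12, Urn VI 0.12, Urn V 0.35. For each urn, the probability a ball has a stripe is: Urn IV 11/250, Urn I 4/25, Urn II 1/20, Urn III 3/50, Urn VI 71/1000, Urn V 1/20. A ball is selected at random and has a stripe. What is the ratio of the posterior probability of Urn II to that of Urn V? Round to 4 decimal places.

Compute prior × likelihood for every hypothesis:
  Urn IV: 0.13 × 0.044 = 0.00572
  Urn I: 0.18 × 0.16 = 0.0288
  Urn II: 0.1 × 0.05 = 0.005
  Urn III: 0.12 × 0.06 = 0.0072
  Urn VI: 0.12 × 0.071 = 0.00852
  Urn V: 0.35 × 0.05 = 0.0175
Normalizing constant = 0.07274.
The ratio is 0.005 / 0.0175 (the normalizer cancels) = 0.2857.

0.2857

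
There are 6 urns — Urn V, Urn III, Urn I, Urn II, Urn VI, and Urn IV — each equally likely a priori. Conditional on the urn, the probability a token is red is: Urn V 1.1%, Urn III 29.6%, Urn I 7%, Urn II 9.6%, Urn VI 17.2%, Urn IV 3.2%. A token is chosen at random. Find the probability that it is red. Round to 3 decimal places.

With a uniform prior (1/6 each), posterior ∝ likelihood:
  Urn V: 0.011
  Urn III: 0.296
  Urn I: 0.07
  Urn II: 0.096
  Urn VI: 0.172
  Urn IV: 0.032
P(red) = (1/6) × (0.011 + 0.296 + 0.07 + 0.096 + 0.172 + 0.032) = 0.677/6 ≈ 0.113.

0.113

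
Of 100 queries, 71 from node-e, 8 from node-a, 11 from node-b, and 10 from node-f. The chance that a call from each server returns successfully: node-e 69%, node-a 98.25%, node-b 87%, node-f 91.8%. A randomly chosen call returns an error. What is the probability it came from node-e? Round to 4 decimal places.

Taking complements, P(error | each) = node-e 0.31, node-a 0.0175, node-b 0.13, node-f 0.082.
Unnormalized posteriors (prior × likelihood):
  node-e: 0.71 × 0.31 = 0.2201
  node-a: 0.08 × 0.0175 = 0.0014
  node-b: 0.11 × 0.13 = 0.0143
  node-f: 0.1 × 0.082 = 0.0082
Normalizing constant = 0.244.
P(node-e | evidence) = 0.2201 / 0.244 ≈ 0.9020.

0.9020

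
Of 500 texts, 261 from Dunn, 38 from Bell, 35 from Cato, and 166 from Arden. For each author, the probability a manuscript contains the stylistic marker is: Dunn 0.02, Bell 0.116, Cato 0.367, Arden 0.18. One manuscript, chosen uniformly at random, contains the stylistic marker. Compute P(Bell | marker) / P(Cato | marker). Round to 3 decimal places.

Unnormalized posteriors (prior × likelihood):
  Dunn: 0.522 × 0.02 = 0.01044
  Bell: 0.076 × 0.116 = 0.008816
  Cato: 0.07 × 0.367 = 0.02569
  Arden: 0.332 × 0.18 = 0.05976
Normalizing constant = 0.104706.
The ratio is 0.008816 / 0.02569 (the normalizer cancels) = 0.343.

0.343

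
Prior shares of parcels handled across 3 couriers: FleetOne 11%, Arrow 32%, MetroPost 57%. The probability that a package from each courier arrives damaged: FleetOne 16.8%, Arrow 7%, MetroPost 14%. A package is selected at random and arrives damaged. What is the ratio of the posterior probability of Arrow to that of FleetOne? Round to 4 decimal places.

By Bayes' rule, posterior ∝ prior × likelihood:
  FleetOne: 0.11 × 0.168 = 0.01848
  Arrow: 0.32 × 0.07 = 0.0224
  MetroPost: 0.57 × 0.14 = 0.0798
Total = 0.12068.
The ratio is 0.0224 / 0.01848 (the normalizer cancels) = 1.2121.

1.2121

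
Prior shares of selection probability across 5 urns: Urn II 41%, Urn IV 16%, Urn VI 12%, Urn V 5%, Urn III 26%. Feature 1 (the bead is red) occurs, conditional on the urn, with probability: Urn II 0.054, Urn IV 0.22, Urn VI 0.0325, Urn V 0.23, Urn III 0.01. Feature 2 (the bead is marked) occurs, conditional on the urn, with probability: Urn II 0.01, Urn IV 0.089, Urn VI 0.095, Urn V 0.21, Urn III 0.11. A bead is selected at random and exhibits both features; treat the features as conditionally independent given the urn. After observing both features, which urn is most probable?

Urn IV

Unnormalized posteriors (prior × likelihood):
  Urn II: 0.41 × 0.054 × 0.01 = 0.0002214
  Urn IV: 0.16 × 0.22 × 0.089 = 0.0031328
  Urn VI: 0.12 × 0.0325 × 0.095 = 0.0003705
  Urn V: 0.05 × 0.23 × 0.21 = 0.002415
  Urn III: 0.26 × 0.01 × 0.11 = 0.000286
Total = 0.0064257.
Largest term belongs to Urn IV, so Urn IV is most probable.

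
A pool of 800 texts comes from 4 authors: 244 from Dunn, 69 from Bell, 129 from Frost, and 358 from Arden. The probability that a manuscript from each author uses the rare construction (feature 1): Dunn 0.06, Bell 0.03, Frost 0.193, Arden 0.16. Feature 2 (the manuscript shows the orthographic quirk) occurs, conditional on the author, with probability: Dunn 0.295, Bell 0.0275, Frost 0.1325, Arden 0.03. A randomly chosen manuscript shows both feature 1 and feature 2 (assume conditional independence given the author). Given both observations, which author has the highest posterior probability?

Dunn

Prior × likelihood for each hypothesis:
  Dunn: 0.305 × 0.06 × 0.295 = 0.0053985
  Bell: 0.08625 × 0.03 × 0.0275 = 0.00007115625
  Frost: 0.16125 × 0.193 × 0.1325 = 0.004123565625
  Arden: 0.4475 × 0.16 × 0.03 = 0.002148
Sum = 0.011741221875.
Largest term belongs to Dunn, so Dunn is most probable.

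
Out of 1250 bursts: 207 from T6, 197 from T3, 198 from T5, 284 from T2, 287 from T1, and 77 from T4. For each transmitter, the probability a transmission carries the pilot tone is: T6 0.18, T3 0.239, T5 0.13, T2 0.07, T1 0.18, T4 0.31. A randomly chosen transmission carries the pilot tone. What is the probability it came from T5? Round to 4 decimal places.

0.1253

By Bayes' rule, posterior ∝ prior × likelihood:
  T6: 0.1656 × 0.18 = 0.029808
  T3: 0.1576 × 0.239 = 0.0376664
  T5: 0.1584 × 0.13 = 0.020592
  T2: 0.2272 × 0.07 = 0.015904
  T1: 0.2296 × 0.18 = 0.041328
  T4: 0.0616 × 0.31 = 0.019096
Total = 0.1643944.
P(T5 | evidence) = 0.020592 / 0.1643944 ≈ 0.1253.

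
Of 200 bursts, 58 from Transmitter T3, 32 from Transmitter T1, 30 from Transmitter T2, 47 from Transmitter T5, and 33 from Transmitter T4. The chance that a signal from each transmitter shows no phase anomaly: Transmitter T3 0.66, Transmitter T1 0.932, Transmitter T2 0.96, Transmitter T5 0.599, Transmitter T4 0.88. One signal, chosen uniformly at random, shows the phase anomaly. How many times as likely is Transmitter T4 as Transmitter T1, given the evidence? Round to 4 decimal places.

Taking complements, P(anomaly | each) = Transmitter T3 0.34, Transmitter T1 0.068, Transmitter T2 0.04, Transmitter T5 0.401, Transmitter T4 0.12.
Compute prior × likelihood for every hypothesis:
  Transmitter T3: 0.29 × 0.34 = 0.0986
  Transmitter T1: 0.16 × 0.068 = 0.01088
  Transmitter T2: 0.15 × 0.04 = 0.006
  Transmitter T5: 0.235 × 0.401 = 0.094235
  Transmitter T4: 0.165 × 0.12 = 0.0198
Total = 0.229515.
The ratio is 0.0198 / 0.01088 (the normalizer cancels) = 1.8199.

1.8199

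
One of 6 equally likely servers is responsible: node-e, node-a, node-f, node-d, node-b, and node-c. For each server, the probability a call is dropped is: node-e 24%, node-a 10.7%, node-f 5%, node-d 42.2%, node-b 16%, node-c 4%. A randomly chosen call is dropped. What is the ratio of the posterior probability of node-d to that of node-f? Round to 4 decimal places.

8.4400

Since the prior is uniform, the posterior is proportional to the likelihood:
  node-e: 0.24
  node-a: 0.107
  node-f: 0.05
  node-d: 0.422
  node-b: 0.16
  node-c: 0.04
Normalizing constant = 1.019.
The ratio is 0.422 / 0.05 (the normalizer cancels) = 8.4400.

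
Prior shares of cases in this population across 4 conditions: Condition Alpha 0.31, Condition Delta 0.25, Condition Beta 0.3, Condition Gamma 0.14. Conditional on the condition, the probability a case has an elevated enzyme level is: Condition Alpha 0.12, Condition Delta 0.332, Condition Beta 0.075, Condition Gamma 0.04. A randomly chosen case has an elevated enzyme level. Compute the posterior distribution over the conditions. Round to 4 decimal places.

Condition Alpha 0.2508, Condition Delta 0.5597, Condition Beta 0.1517, Condition Gamma 0.0378

Prior × likelihood for each hypothesis:
  Condition Alpha: 0.31 × 0.12 = 0.0372
  Condition Delta: 0.25 × 0.332 = 0.083
  Condition Beta: 0.3 × 0.075 = 0.0225
  Condition Gamma: 0.14 × 0.04 = 0.0056
Total = 0.1483.
P(Condition Alpha | elevated) = 0.0372/0.1483 ≈ 0.2508
P(Condition Delta | elevated) = 0.083/0.1483 ≈ 0.5597
P(Condition Beta | elevated) = 0.0225/0.1483 ≈ 0.1517
P(Condition Gamma | elevated) = 0.0056/0.1483 ≈ 0.0378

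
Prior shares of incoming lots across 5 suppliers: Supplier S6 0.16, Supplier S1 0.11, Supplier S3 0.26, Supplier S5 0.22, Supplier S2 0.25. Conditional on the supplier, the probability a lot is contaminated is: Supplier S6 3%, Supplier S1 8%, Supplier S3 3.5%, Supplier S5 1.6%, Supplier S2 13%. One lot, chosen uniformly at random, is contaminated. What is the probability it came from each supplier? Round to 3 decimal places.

Prior × likelihood for each hypothesis:
  Supplier S6: 0.16 × 0.03 = 0.0048
  Supplier S1: 0.11 × 0.08 = 0.0088
  Supplier S3: 0.26 × 0.035 = 0.0091
  Supplier S5: 0.22 × 0.016 = 0.00352
  Supplier S2: 0.25 × 0.13 = 0.0325
Sum = 0.05872.
P(Supplier S6 | contaminated) = 0.0048/0.05872 ≈ 0.082
P(Supplier S1 | contaminated) = 0.0088/0.05872 ≈ 0.150
P(Supplier S3 | contaminated) = 0.0091/0.05872 ≈ 0.155
P(Supplier S5 | contaminated) = 0.00352/0.05872 ≈ 0.060
P(Supplier S2 | contaminated) = 0.0325/0.05872 ≈ 0.553
(Check: 0.082+0.150+0.155+0.060+0.553 = 1.000.)

Supplier S6 0.082, Supplier S1 0.150, Supplier S3 0.155, Supplier S5 0.060, Supplier S2 0.553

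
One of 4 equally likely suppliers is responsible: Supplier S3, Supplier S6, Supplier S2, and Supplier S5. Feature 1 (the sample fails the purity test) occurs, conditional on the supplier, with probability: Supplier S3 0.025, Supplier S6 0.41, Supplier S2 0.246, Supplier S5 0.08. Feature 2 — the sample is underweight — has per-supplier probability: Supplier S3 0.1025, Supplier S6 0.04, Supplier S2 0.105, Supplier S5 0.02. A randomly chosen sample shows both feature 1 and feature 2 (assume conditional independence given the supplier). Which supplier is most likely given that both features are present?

Supplier S2

Since the prior is uniform, the posterior is proportional to the likelihood:
  Supplier S3: 0.025 × 0.1025 = 0.0025625
  Supplier S6: 0.41 × 0.04 = 0.0164
  Supplier S2: 0.246 × 0.105 = 0.02583
  Supplier S5: 0.08 × 0.02 = 0.0016
Total = 0.0463925.
Largest term belongs to Supplier S2, so Supplier S2 is most probable.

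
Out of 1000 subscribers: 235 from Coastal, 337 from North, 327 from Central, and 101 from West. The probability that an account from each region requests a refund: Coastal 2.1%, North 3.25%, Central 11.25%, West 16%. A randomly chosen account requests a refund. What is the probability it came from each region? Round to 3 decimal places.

By Bayes' rule, posterior ∝ prior × likelihood:
  Coastal: 0.235 × 0.021 = 0.004935
  North: 0.337 × 0.0325 = 0.0109525
  Central: 0.327 × 0.1125 = 0.0367875
  West: 0.101 × 0.16 = 0.01616
Normalizing constant = 0.068835.
P(Coastal | refund) = 0.004935/0.068835 ≈ 0.072
P(North | refund) = 0.0109525/0.068835 ≈ 0.159
P(Central | refund) = 0.0367875/0.068835 ≈ 0.534
P(West | refund) = 0.01616/0.068835 ≈ 0.235
(Check: 0.072+0.159+0.534+0.235 = 1.000.)

Coastal 0.072, North 0.159, Central 0.534, West 0.235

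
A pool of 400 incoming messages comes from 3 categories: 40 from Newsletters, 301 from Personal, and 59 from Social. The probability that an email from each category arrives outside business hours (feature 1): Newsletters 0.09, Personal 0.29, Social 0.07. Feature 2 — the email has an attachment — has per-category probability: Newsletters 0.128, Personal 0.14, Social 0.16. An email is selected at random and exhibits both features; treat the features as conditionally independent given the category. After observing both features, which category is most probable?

By Bayes' rule, posterior ∝ prior × likelihood:
  Newsletters: 0.1 × 0.09 × 0.128 = 0.001152
  Personal: 0.7525 × 0.29 × 0.14 = 0.0305515
  Social: 0.1475 × 0.07 × 0.16 = 0.001652
Normalizing constant = 0.0333555.
Largest term belongs to Personal, so Personal is most probable.

Personal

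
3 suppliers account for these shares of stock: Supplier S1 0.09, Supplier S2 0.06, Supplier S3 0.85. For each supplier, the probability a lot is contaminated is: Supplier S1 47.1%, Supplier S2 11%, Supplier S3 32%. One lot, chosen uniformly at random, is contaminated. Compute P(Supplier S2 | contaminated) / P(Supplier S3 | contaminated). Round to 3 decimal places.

0.024

By Bayes' rule, posterior ∝ prior × likelihood:
  Supplier S1: 0.09 × 0.471 = 0.04239
  Supplier S2: 0.06 × 0.11 = 0.0066
  Supplier S3: 0.85 × 0.32 = 0.272
Normalizing constant = 0.32099.
The ratio is 0.0066 / 0.272 (the normalizer cancels) = 0.024.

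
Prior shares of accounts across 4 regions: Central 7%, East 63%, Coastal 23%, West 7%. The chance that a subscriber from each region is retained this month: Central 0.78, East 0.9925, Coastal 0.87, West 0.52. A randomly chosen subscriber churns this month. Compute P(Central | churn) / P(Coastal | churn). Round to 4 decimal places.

0.5151

Taking complements, P(churn | each) = Central 0.22, East 0.0075, Coastal 0.13, West 0.48.
Unnormalized posteriors (prior × likelihood):
  Central: 0.07 × 0.22 = 0.0154
  East: 0.63 × 0.0075 = 0.004725
  Coastal: 0.23 × 0.13 = 0.0299
  West: 0.07 × 0.48 = 0.0336
Normalizing constant = 0.083625.
The ratio is 0.0154 / 0.0299 (the normalizer cancels) = 0.5151.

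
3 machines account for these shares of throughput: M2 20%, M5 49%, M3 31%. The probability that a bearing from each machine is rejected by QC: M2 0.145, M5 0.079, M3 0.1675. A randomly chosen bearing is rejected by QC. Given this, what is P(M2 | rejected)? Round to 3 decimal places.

Prior × likelihood for each hypothesis:
  M2: 0.2 × 0.145 = 0.029
  M5: 0.49 × 0.079 = 0.03871
  M3: 0.31 × 0.1675 = 0.051925
Sum = 0.119635.
P(M2 | evidence) = 0.029 / 0.119635 ≈ 0.242.

0.242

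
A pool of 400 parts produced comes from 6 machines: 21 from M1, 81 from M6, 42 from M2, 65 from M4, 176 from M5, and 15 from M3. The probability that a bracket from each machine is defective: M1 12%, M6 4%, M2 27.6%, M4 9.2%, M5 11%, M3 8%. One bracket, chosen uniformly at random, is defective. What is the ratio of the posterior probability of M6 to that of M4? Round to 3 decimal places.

By Bayes' rule, posterior ∝ prior × likelihood:
  M1: 0.0525 × 0.12 = 0.0063
  M6: 0.2025 × 0.04 = 0.0081
  M2: 0.105 × 0.276 = 0.02898
  M4: 0.1625 × 0.092 = 0.01495
  M5: 0.44 × 0.11 = 0.0484
  M3: 0.0375 × 0.08 = 0.003
Normalizing constant = 0.10973.
The ratio is 0.0081 / 0.01495 (the normalizer cancels) = 0.542.

0.542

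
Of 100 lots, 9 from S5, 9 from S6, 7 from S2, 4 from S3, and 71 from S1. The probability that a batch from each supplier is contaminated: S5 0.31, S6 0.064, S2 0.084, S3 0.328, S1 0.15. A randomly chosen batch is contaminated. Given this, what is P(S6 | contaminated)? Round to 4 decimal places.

0.0362

Compute prior × likelihood for every hypothesis:
  S5: 0.09 × 0.31 = 0.0279
  S6: 0.09 × 0.064 = 0.00576
  S2: 0.07 × 0.084 = 0.00588
  S3: 0.04 × 0.328 = 0.01312
  S1: 0.71 × 0.15 = 0.1065
Sum = 0.15916.
P(S6 | evidence) = 0.00576 / 0.15916 ≈ 0.0362.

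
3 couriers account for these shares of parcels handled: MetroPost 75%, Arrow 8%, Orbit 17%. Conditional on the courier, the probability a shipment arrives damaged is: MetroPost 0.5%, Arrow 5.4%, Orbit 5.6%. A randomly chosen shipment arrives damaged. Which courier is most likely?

Orbit

Unnormalized posteriors (prior × likelihood):
  MetroPost: 0.75 × 0.005 = 0.00375
  Arrow: 0.08 × 0.054 = 0.00432
  Orbit: 0.17 × 0.056 = 0.00952
Sum = 0.01759.
Largest term belongs to Orbit, so Orbit is most probable.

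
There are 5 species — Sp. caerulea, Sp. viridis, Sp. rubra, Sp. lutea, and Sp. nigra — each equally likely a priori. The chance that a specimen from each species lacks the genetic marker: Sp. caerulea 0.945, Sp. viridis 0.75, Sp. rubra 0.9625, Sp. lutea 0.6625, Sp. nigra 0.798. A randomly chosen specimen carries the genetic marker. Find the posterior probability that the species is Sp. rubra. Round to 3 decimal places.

Taking complements, P(marker | each) = Sp. caerulea 0.055, Sp. viridis 0.25, Sp. rubra 0.0375, Sp. lutea 0.3375, Sp. nigra 0.202.
Since the prior is uniform, the posterior is proportional to the likelihood:
  Sp. caerulea: 0.055
  Sp. viridis: 0.25
  Sp. rubra: 0.0375
  Sp. lutea: 0.3375
  Sp. nigra: 0.202
Sum = 0.882.
P(Sp. rubra | evidence) = 0.0375 / 0.882 ≈ 0.043.

0.043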